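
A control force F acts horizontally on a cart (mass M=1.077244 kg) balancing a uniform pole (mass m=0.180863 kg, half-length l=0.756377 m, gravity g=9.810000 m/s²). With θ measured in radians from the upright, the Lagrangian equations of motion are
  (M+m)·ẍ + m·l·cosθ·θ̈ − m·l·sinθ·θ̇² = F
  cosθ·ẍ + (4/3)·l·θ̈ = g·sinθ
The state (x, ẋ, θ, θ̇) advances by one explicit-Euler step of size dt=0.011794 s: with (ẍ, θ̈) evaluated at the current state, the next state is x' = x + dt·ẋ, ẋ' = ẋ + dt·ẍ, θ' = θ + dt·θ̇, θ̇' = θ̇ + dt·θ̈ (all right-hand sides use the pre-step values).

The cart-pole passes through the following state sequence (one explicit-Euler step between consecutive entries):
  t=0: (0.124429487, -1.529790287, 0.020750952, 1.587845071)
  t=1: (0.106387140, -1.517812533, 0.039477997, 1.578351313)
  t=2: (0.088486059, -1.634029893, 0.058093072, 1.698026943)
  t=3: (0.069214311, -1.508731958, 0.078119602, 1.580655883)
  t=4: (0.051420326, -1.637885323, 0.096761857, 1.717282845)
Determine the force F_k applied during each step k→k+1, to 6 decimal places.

step 0→1:
  ẍ = (ẋ'−ẋ)/dt = (-1.517812533−-1.529790287)/0.011794 = 1.015580
  θ̈ = (θ̇'−θ̇)/dt = (1.578351313−1.587845071)/0.011794 = -0.804965
  sinθ=0.020749, cosθ=0.999785
  F = (M+m)·ẍ + m·l·cosθ·θ̈ − m·l·sinθ·θ̇² = 1.277709 + -0.110096 − 0.007157 = 1.160456
step 1→2:
  ẍ = (ẋ'−ẋ)/dt = (-1.634029893−-1.517812533)/0.011794 = -9.853939
  θ̈ = (θ̇'−θ̇)/dt = (1.698026943−1.578351313)/0.011794 = 10.147162
  sinθ=0.039468, cosθ=0.999221
  F = (M+m)·ẍ + m·l·cosθ·θ̈ − m·l·sinθ·θ̇² = -12.397310 + 1.387056 − 0.013450 = -11.023704
step 2→3:
  ẍ = (ẋ'−ẋ)/dt = (-1.508731958−-1.634029893)/0.011794 = 10.623871
  θ̈ = (θ̇'−θ̇)/dt = (1.580655883−1.698026943)/0.011794 = -9.951760
  sinθ=0.058060, cosθ=0.998313
  F = (M+m)·ẍ + m·l·cosθ·θ̈ − m·l·sinθ·θ̇² = 13.365966 + -1.359110 − 0.022901 = 11.983955
step 3→4:
  ẍ = (ẋ'−ẋ)/dt = (-1.637885323−-1.508731958)/0.011794 = -10.950769
  θ̈ = (θ̇'−θ̇)/dt = (1.717282845−1.580655883)/0.011794 = 11.584447
  sinθ=0.078040, cosθ=0.996950
  F = (M+m)·ẍ + m·l·cosθ·θ̈ − m·l·sinθ·θ̇² = -13.777239 + 1.579926 − 0.026674 = -12.223986

F_0 = 1.160456 N
F_1 = -11.023704 N
F_2 = 11.983955 N
F_3 = -12.223986 N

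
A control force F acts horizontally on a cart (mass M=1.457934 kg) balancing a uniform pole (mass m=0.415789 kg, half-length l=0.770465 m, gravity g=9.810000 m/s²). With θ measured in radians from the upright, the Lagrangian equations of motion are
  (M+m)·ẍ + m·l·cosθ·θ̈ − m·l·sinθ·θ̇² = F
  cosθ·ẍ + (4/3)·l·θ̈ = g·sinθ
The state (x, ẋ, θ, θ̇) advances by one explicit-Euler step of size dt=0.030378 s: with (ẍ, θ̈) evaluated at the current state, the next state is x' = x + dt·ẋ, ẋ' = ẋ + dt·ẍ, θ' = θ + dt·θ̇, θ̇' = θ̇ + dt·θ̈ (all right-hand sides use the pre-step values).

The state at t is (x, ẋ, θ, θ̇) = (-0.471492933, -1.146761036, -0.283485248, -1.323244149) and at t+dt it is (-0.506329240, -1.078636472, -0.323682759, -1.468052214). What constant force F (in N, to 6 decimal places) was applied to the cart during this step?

ẍ = (ẋ'−ẋ)/dt = (-1.078636472−-1.146761036)/0.030378 = 2.242563
θ̈ = (θ̇'−θ̇)/dt = (-1.468052214−-1.323244149)/0.030378 = -4.766873
sinθ=-0.279703, cosθ=0.960086
F = (M+m)·ẍ + m·l·cosθ·θ̈ − m·l·sinθ·θ̇² = 4.201941 + -1.466121 − -0.156893 = 2.892713

F = 2.892713 N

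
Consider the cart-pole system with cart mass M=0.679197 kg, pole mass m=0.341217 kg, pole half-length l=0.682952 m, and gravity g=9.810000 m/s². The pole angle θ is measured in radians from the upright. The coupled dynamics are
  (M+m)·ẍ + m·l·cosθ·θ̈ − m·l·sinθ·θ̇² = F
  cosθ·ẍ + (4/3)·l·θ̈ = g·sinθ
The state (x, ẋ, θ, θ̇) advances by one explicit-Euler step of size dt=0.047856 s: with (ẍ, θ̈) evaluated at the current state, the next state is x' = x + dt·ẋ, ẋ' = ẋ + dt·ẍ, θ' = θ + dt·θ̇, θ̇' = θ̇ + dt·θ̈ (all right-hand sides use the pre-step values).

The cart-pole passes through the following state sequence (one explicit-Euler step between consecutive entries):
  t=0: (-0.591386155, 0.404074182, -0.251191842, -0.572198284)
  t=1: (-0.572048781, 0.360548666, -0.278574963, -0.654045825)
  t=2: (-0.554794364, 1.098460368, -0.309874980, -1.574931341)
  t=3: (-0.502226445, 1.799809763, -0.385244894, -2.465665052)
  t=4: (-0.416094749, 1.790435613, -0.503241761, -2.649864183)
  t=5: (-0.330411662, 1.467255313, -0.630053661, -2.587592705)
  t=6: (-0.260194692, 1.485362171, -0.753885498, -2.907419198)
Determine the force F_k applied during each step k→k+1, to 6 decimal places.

step 0→1:
  ẍ = (ẋ'−ẋ)/dt = (0.360548666−0.404074182)/0.047856 = -0.909510
  θ̈ = (θ̇'−θ̇)/dt = (-0.654045825−-0.572198284)/0.047856 = -1.710288
  sinθ=-0.248559, cosθ=0.968617
  F = (M+m)·ẍ + m·l·cosθ·θ̈ − m·l·sinθ·θ̇² = -0.928077 + -0.386049 − -0.018965 = -1.295161
step 1→2:
  ẍ = (ẋ'−ẋ)/dt = (1.098460368−0.360548666)/0.047856 = 15.419419
  θ̈ = (θ̇'−θ̇)/dt = (-1.574931341−-0.654045825)/0.047856 = -19.242843
  sinθ=-0.274986, cosθ=0.961448
  F = (M+m)·ẍ + m·l·cosθ·θ̈ − m·l·sinθ·θ̇² = 15.734191 + -4.311377 − -0.027412 = 11.450226
step 2→3:
  ẍ = (ẋ'−ẋ)/dt = (1.799809763−1.098460368)/0.047856 = 14.655412
  θ̈ = (θ̇'−θ̇)/dt = (-2.465665052−-1.574931341)/0.047856 = -18.612791
  sinθ=-0.304940, cosθ=0.952372
  F = (M+m)·ẍ + m·l·cosθ·θ̈ − m·l·sinθ·θ̇² = 14.954588 + -4.130844 − -0.176262 = 11.000005
step 3→4:
  ẍ = (ẋ'−ẋ)/dt = (1.790435613−1.799809763)/0.047856 = -0.195882
  θ̈ = (θ̇'−θ̇)/dt = (-2.649864183−-2.465665052)/0.047856 = -3.849029
  sinθ=-0.375786, cosθ=0.926706
  F = (M+m)·ẍ + m·l·cosθ·θ̈ − m·l·sinθ·θ̇² = -0.199881 + -0.831217 − -0.532390 = -0.498708
step 4→5:
  ẍ = (ẋ'−ẋ)/dt = (1.467255313−1.790435613)/0.047856 = -6.753182
  θ̈ = (θ̇'−θ̇)/dt = (-2.587592705−-2.649864183)/0.047856 = 1.301226
  sinθ=-0.482268, cosθ=0.876024
  F = (M+m)·ẍ + m·l·cosθ·θ̈ − m·l·sinθ·θ̇² = -6.891042 + 0.265638 − -0.789144 = -5.836260
step 5→6:
  ẍ = (ẋ'−ẋ)/dt = (1.485362171−1.467255313)/0.047856 = 0.378361
  θ̈ = (θ̇'−θ̇)/dt = (-2.907419198−-2.587592705)/0.047856 = -6.683101
  sinθ=-0.589188, cosθ=0.807996
  F = (M+m)·ẍ + m·l·cosθ·θ̈ − m·l·sinθ·θ̇² = 0.386085 + -1.258369 − -0.919320 = 0.047036

F_0 = -1.295161 N
F_1 = 11.450226 N
F_2 = 11.000005 N
F_3 = -0.498708 N
F_4 = -5.836260 N
F_5 = 0.047036 N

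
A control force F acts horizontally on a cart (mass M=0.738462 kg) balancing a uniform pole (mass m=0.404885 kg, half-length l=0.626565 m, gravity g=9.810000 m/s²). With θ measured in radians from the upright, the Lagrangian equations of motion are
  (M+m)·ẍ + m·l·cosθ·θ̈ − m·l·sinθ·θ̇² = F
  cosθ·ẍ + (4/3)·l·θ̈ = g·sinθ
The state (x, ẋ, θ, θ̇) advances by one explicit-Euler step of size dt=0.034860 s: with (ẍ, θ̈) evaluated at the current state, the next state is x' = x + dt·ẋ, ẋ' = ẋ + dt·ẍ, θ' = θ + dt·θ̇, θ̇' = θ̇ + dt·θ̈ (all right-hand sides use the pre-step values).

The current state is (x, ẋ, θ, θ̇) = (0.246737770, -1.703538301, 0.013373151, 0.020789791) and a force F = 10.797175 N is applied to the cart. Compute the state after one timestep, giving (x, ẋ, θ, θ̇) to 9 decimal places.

sinθ=0.013372752, cosθ=0.999910581
temp = (F + m·l·θ̇²·sinθ)/(M+m) = (10.797175 + 0.000001466)/1.143347 = 9.443481696
θ̈ = (g·sinθ − cosθ·temp)/(l·(4/3 − m·cos²θ/(M+m))) = -15.175637866
ẍ = temp − m·l·θ̈·cosθ/(M+m) = 12.810363580
Euler: x'=0.246737770+0.034860·-1.703538301=0.187352425, ẋ'=-1.703538301+0.034860·12.810363580=-1.256969027
       θ'=0.013373151+0.034860·0.020789791=0.014097883, θ̇'=0.020789791+0.034860·-15.175637866=-0.508232945

(0.187352425, -1.256969027, 0.014097883, -0.508232945)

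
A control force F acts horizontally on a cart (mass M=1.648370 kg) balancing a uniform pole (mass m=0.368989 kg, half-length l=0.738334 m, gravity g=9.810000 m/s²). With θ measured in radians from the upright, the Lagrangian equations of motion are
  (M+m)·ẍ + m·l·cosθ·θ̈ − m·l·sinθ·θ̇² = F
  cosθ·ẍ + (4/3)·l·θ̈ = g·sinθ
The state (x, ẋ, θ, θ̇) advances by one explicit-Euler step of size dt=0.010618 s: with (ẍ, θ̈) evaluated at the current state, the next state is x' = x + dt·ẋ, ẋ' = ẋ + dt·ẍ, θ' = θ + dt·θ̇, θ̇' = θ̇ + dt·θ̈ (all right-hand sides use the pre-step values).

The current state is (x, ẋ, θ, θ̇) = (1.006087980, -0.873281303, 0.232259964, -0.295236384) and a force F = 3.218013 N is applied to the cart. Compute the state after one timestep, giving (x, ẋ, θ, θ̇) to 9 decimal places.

(0.996815479, -0.857460496, 0.229125144, -0.286520945)

sinθ=0.230177390, cosθ=0.973148688
temp = (F + m·l·θ̇²·sinθ)/(M+m) = (3.218013 + 0.005465988)/2.017359 = 1.597870775
θ̈ = (g·sinθ − cosθ·temp)/(l·(4/3 − m·cos²θ/(M+m))) = 0.820817421
ẍ = temp − m·l·θ̈·cosθ/(M+m) = 1.489998742
Euler: x'=1.006087980+0.010618·-0.873281303=0.996815479, ẋ'=-0.873281303+0.010618·1.489998742=-0.857460496
       θ'=0.232259964+0.010618·-0.295236384=0.229125144, θ̇'=-0.295236384+0.010618·0.820817421=-0.286520945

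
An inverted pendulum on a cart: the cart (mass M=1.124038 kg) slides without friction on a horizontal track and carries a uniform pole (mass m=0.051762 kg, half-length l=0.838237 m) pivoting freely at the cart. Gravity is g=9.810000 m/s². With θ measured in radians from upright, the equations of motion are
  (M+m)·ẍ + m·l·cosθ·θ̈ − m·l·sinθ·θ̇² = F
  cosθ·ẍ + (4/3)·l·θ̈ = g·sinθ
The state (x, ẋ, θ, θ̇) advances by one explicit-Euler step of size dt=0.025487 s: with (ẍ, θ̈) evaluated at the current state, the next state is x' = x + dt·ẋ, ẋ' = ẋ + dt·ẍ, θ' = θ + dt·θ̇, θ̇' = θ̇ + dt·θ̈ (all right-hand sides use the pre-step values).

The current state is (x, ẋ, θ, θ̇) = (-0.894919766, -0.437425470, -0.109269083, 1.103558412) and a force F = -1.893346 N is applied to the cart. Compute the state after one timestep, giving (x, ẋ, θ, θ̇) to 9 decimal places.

sinθ=-0.109051772, cosθ=0.994036071
temp = (F + m·l·θ̇²·sinθ)/(M+m) = (-1.893346 + -0.005762372)/1.175800 = -1.615162759
θ̈ = (g·sinθ − cosθ·temp)/(l·(4/3 − m·cos²θ/(M+m))) = 0.495503863
ẍ = temp − m·l·θ̈·cosθ/(M+m) = -1.633338562
Euler: x'=-0.894919766+0.025487·-0.437425470=-0.906068429, ẋ'=-0.437425470+0.025487·-1.633338562=-0.479054370
       θ'=-0.109269083+0.025487·1.103558412=-0.081142690, θ̇'=1.103558412+0.025487·0.495503863=1.116187319

(-0.906068429, -0.479054370, -0.081142690, 1.116187319)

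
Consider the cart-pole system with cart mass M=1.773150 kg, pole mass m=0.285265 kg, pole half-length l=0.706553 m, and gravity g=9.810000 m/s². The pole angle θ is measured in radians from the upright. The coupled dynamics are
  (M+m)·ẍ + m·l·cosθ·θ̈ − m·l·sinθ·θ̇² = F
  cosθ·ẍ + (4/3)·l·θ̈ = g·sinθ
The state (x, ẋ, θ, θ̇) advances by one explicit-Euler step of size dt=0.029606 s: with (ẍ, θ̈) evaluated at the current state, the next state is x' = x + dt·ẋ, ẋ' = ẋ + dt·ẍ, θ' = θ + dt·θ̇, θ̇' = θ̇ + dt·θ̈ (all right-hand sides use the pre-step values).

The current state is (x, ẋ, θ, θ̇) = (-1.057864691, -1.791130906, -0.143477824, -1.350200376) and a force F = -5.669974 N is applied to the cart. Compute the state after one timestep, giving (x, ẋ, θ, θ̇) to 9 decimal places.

(-1.110892913, -1.878010836, -0.183451856, -1.303007445)

sinθ=-0.142986061, cosθ=0.989724702
temp = (F + m·l·θ̇²·sinθ)/(M+m) = (-5.669974 + -0.052539192)/2.058415 = -2.780058050
θ̈ = (g·sinθ − cosθ·temp)/(l·(4/3 − m·cos²θ/(M+m))) = 1.594032675
ẍ = temp − m·l·θ̈·cosθ/(M+m) = -2.934537931
Euler: x'=-1.057864691+0.029606·-1.791130906=-1.110892913, ẋ'=-1.791130906+0.029606·-2.934537931=-1.878010836
       θ'=-0.143477824+0.029606·-1.350200376=-0.183451856, θ̇'=-1.350200376+0.029606·1.594032675=-1.303007445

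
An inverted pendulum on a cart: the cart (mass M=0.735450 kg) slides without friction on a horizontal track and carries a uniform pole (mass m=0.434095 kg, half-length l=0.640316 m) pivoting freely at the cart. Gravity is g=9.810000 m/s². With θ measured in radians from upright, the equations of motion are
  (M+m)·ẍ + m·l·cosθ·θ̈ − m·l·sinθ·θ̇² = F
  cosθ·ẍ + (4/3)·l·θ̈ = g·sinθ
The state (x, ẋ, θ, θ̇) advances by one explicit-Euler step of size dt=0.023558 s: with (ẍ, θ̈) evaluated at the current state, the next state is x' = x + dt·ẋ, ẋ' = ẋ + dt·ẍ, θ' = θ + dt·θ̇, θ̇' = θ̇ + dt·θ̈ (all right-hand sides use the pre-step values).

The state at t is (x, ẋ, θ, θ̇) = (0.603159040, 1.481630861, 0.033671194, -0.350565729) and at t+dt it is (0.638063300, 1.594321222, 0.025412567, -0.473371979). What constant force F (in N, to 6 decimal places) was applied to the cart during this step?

ẍ = (ẋ'−ẋ)/dt = (1.594321222−1.481630861)/0.023558 = 4.783528
θ̈ = (θ̇'−θ̇)/dt = (-0.473371979−-0.350565729)/0.023558 = -5.212932
sinθ=0.033665, cosθ=0.999433
F = (M+m)·ẍ + m·l·cosθ·θ̈ − m·l·sinθ·θ̇² = 5.594552 + -1.448155 − 0.001150 = 4.145247

F = 4.145247 N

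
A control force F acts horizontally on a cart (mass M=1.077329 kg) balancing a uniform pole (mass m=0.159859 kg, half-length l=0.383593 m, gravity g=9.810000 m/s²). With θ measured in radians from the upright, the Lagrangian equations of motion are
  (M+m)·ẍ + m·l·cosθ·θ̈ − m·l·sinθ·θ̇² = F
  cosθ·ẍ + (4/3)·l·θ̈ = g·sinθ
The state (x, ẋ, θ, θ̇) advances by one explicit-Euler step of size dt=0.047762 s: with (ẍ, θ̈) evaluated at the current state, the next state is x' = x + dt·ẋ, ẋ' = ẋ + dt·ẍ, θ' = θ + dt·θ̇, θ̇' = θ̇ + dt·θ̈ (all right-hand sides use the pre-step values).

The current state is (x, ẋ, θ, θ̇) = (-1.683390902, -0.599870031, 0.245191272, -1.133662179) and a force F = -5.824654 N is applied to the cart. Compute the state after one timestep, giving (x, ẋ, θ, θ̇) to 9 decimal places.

sinθ=0.242741880, cosθ=0.970090913
temp = (F + m·l·θ̇²·sinθ)/(M+m) = (-5.824654 + 0.019130212)/1.237188 = -4.692515436
θ̈ = (g·sinθ − cosθ·temp)/(l·(4/3 − m·cos²θ/(M+m))) = 14.916668220
ẍ = temp − m·l·θ̈·cosθ/(M+m) = -5.409741945
Euler: x'=-1.683390902+0.047762·-0.599870031=-1.712041894, ẋ'=-0.599870031+0.047762·-5.409741945=-0.858250126
       θ'=0.245191272+0.047762·-1.133662179=0.191045299, θ̇'=-1.133662179+0.047762·14.916668220=-0.421212271

(-1.712041894, -0.858250126, 0.191045299, -0.421212271)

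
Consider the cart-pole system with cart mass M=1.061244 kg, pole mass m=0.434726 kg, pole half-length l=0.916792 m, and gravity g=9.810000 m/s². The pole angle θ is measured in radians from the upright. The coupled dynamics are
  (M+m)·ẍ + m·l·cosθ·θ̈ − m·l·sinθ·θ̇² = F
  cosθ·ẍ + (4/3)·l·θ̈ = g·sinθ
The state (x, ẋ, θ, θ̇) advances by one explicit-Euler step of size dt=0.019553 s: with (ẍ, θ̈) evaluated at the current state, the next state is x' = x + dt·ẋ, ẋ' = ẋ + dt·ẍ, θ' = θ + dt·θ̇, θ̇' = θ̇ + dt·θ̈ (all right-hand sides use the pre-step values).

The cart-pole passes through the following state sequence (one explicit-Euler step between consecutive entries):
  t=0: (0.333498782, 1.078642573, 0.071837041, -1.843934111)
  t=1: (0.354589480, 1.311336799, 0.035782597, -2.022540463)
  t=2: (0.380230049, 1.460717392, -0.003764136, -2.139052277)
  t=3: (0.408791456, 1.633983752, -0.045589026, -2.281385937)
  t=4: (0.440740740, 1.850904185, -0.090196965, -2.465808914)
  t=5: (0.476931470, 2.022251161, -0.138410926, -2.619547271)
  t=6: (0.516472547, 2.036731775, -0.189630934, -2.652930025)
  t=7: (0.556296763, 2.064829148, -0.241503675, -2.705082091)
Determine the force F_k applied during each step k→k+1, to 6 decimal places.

F_0 = 14.074629 N
F_1 = 8.997187 N
F_2 = 10.362008 N
F_3 = 12.935554 N
F_4 = 10.206825 N
F_5 = 0.811279 N
F_6 = 1.634454 N

step 0→1:
  ẍ = (ẋ'−ẋ)/dt = (1.311336799−1.078642573)/0.019553 = 11.900692
  θ̈ = (θ̇'−θ̇)/dt = (-2.022540463−-1.843934111)/0.019553 = -9.134473
  sinθ=0.071775, cosθ=0.997421
  F = (M+m)·ẍ + m·l·cosθ·θ̈ − m·l·sinθ·θ̇² = 17.803078 + -3.631185 − 0.097264 = 14.074629
step 1→2:
  ẍ = (ẋ'−ẋ)/dt = (1.460717392−1.311336799)/0.019553 = 7.639779
  θ̈ = (θ̇'−θ̇)/dt = (-2.139052277−-2.022540463)/0.019553 = -5.958769
  sinθ=0.035775, cosθ=0.999360
  F = (M+m)·ẍ + m·l·cosθ·θ̈ − m·l·sinθ·θ̇² = 11.428880 + -2.373367 − 0.058326 = 8.997187
step 2→3:
  ẍ = (ẋ'−ẋ)/dt = (1.633983752−1.460717392)/0.019553 = 8.861370
  θ̈ = (θ̇'−θ̇)/dt = (-2.281385937−-2.139052277)/0.019553 = -7.279377
  sinθ=-0.003764, cosθ=0.999993
  F = (M+m)·ẍ + m·l·cosθ·θ̈ − m·l·sinθ·θ̇² = 13.256343 + -2.901199 − -0.006864 = 10.362008
step 3→4:
  ẍ = (ẋ'−ẋ)/dt = (1.850904185−1.633983752)/0.019553 = 11.093972
  θ̈ = (θ̇'−θ̇)/dt = (-2.465808914−-2.281385937)/0.019553 = -9.431953
  sinθ=-0.045573, cosθ=0.998961
  F = (M+m)·ẍ + m·l·cosθ·θ̈ − m·l·sinθ·θ̇² = 16.596249 + -3.755230 − -0.094535 = 12.935554
step 4→5:
  ẍ = (ẋ'−ẋ)/dt = (2.022251161−1.850904185)/0.019553 = 8.763206
  θ̈ = (θ̇'−θ̇)/dt = (-2.619547271−-2.465808914)/0.019553 = -7.862648
  sinθ=-0.090075, cosθ=0.995935
  F = (M+m)·ẍ + m·l·cosθ·θ̈ − m·l·sinθ·θ̇² = 13.109494 + -3.120946 − -0.218277 = 10.206825
step 5→6:
  ẍ = (ẋ'−ẋ)/dt = (2.036731775−2.022251161)/0.019553 = 0.740583
  θ̈ = (θ̇'−θ̇)/dt = (-2.652930025−-2.619547271)/0.019553 = -1.707296
  sinθ=-0.137969, cosθ=0.990436
  F = (M+m)·ẍ + m·l·cosθ·θ̈ − m·l·sinθ·θ̇² = 1.107890 + -0.673941 − -0.377330 = 0.811279
step 6→7:
  ẍ = (ẋ'−ẋ)/dt = (2.064829148−2.036731775)/0.019553 = 1.436985
  θ̈ = (θ̇'−θ̇)/dt = (-2.705082091−-2.652930025)/0.019553 = -2.667216
  sinθ=-0.188496, cosθ=0.982074
  F = (M+m)·ẍ + m·l·cosθ·θ̈ − m·l·sinθ·θ̇² = 2.149687 + -1.043972 − -0.528739 = 1.634454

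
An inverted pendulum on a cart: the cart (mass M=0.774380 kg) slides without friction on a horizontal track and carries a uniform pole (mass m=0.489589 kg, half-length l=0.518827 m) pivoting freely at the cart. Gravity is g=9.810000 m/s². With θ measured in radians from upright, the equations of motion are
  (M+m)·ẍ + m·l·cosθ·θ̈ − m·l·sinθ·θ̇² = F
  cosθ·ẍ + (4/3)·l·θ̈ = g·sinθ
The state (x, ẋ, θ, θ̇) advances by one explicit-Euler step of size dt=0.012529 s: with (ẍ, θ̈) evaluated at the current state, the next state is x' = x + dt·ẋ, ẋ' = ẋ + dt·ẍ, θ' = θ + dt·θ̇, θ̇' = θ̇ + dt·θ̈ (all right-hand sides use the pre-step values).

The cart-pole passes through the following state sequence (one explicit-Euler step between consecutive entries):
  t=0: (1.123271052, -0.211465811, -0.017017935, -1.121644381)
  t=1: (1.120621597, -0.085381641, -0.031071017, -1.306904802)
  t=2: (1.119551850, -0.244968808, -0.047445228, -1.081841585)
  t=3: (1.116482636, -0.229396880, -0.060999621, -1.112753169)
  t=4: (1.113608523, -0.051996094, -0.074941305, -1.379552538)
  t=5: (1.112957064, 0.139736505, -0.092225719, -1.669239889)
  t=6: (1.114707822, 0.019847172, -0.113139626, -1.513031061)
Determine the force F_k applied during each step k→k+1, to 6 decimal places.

step 0→1:
  ẍ = (ẋ'−ẋ)/dt = (-0.085381641−-0.211465811)/0.012529 = 10.063387
  θ̈ = (θ̇'−θ̇)/dt = (-1.306904802−-1.121644381)/0.012529 = -14.786529
  sinθ=-0.017017, cosθ=0.999855
  F = (M+m)·ẍ + m·l·cosθ·θ̈ − m·l·sinθ·θ̇² = 12.719809 + -3.755412 − -0.005438 = 8.969835
step 1→2:
  ẍ = (ẋ'−ẋ)/dt = (-0.244968808−-0.085381641)/0.012529 = -12.737423
  θ̈ = (θ̇'−θ̇)/dt = (-1.081841585−-1.306904802)/0.012529 = 17.963382
  sinθ=-0.031066, cosθ=0.999517
  F = (M+m)·ẍ + m·l·cosθ·θ̈ − m·l·sinθ·θ̇² = -16.099707 + 4.560712 − -0.013478 = -11.525517
step 2→3:
  ẍ = (ẋ'−ẋ)/dt = (-0.229396880−-0.244968808)/0.012529 = 1.242871
  θ̈ = (θ̇'−θ̇)/dt = (-1.112753169−-1.081841585)/0.012529 = -2.467203
  sinθ=-0.047427, cosθ=0.998875
  F = (M+m)·ẍ + m·l·cosθ·θ̈ − m·l·sinθ·θ̇² = 1.570950 + -0.625994 − -0.014100 = 0.959056
step 3→4:
  ẍ = (ẋ'−ẋ)/dt = (-0.051996094−-0.229396880)/0.012529 = 14.159213
  θ̈ = (θ̇'−θ̇)/dt = (-1.379552538−-1.112753169)/0.012529 = -21.294546
  sinθ=-0.060962, cosθ=0.998140
  F = (M+m)·ẍ + m·l·cosθ·θ̈ − m·l·sinθ·θ̇² = 17.896807 + -5.399010 − -0.019174 = 12.516971
step 4→5:
  ẍ = (ẋ'−ẋ)/dt = (0.139736505−-0.051996094)/0.012529 = 15.303105
  θ̈ = (θ̇'−θ̇)/dt = (-1.669239889−-1.379552538)/0.012529 = -23.121347
  sinθ=-0.074871, cosθ=0.997193
  F = (M+m)·ẍ + m·l·cosθ·θ̈ − m·l·sinθ·θ̇² = 19.342650 + -5.856615 − -0.036195 = 13.522230
step 5→6:
  ẍ = (ẋ'−ẋ)/dt = (0.019847172−0.139736505)/0.012529 = -9.568947
  θ̈ = (θ̇'−θ̇)/dt = (-1.513031061−-1.669239889)/0.012529 = 12.467781
  sinθ=-0.092095, cosθ=0.995750
  F = (M+m)·ẍ + m·l·cosθ·θ̈ − m·l·sinθ·θ̇² = -12.094852 + 3.153507 − -0.065182 = -8.876163

F_0 = 8.969835 N
F_1 = -11.525517 N
F_2 = 0.959056 N
F_3 = 12.516971 N
F_4 = 13.522230 N
F_5 = -8.876163 N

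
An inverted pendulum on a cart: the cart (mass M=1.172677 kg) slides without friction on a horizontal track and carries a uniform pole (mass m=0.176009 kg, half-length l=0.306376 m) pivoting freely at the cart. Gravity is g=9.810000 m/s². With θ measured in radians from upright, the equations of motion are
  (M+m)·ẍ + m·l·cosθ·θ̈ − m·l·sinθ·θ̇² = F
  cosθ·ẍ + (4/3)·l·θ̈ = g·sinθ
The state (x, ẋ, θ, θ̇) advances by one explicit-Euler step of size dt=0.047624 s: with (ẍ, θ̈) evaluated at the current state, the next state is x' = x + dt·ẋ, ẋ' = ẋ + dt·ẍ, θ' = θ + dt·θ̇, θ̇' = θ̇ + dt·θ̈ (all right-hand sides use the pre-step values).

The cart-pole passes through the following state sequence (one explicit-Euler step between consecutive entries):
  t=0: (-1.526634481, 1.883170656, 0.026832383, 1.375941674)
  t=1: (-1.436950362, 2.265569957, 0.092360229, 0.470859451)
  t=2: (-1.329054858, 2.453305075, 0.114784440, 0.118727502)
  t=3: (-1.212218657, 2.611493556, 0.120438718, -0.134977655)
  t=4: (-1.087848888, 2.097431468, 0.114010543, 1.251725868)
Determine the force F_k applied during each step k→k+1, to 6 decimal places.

step 0→1:
  ẍ = (ẋ'−ẋ)/dt = (2.265569957−1.883170656)/0.047624 = 8.029550
  θ̈ = (θ̇'−θ̇)/dt = (0.470859451−1.375941674)/0.047624 = -19.004750
  sinθ=0.026829, cosθ=0.999640
  F = (M+m)·ẍ + m·l·cosθ·θ̈ − m·l·sinθ·θ̇² = 10.829342 + -1.024461 − 0.002739 = 9.802142
step 1→2:
  ẍ = (ẋ'−ẋ)/dt = (2.453305075−2.265569957)/0.047624 = 3.942027
  θ̈ = (θ̇'−θ̇)/dt = (0.118727502−0.470859451)/0.047624 = -7.394002
  sinθ=0.092229, cosθ=0.995738
  F = (M+m)·ẍ + m·l·cosθ·θ̈ − m·l·sinθ·θ̇² = 5.316557 + -0.397022 − 0.001103 = 4.918433
step 2→3:
  ẍ = (ẋ'−ẋ)/dt = (2.611493556−2.453305075)/0.047624 = 3.321613
  θ̈ = (θ̇'−θ̇)/dt = (-0.134977655−0.118727502)/0.047624 = -5.327254
  sinθ=0.114533, cosθ=0.993419
  F = (M+m)·ẍ + m·l·cosθ·θ̈ − m·l·sinθ·θ̇² = 4.479812 + -0.285381 − 0.000087 = 4.194344
step 3→4:
  ẍ = (ẋ'−ẋ)/dt = (2.097431468−2.611493556)/0.047624 = -10.794181
  θ̈ = (θ̇'−θ̇)/dt = (1.251725868−-0.134977655)/0.047624 = 29.117746
  sinθ=0.120148, cosθ=0.992756
  F = (M+m)·ẍ + m·l·cosθ·θ̈ − m·l·sinθ·θ̇² = -14.557961 + 1.558798 − 0.000118 = -12.999281

F_0 = 9.802142 N
F_1 = 4.918433 N
F_2 = 4.194344 N
F_3 = -12.999281 N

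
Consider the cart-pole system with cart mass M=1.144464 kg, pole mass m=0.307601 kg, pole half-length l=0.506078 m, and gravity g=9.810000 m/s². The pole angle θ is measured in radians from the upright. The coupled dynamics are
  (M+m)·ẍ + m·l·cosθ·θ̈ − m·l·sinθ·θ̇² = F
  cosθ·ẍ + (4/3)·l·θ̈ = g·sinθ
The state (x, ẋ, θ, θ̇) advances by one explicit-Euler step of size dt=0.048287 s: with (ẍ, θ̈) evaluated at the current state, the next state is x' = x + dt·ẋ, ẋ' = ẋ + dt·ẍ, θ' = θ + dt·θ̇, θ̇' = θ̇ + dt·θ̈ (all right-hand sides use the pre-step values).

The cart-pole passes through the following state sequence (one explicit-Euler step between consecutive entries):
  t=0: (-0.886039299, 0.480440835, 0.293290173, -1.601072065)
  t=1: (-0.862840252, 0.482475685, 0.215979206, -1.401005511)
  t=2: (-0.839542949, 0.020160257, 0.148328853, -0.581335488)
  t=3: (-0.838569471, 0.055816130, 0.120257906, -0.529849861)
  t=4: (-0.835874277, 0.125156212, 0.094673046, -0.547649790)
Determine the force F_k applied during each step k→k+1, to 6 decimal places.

step 0→1:
  ẍ = (ẋ'−ẋ)/dt = (0.482475685−0.480440835)/0.048287 = 0.042141
  θ̈ = (θ̇'−θ̇)/dt = (-1.401005511−-1.601072065)/0.048287 = 4.143280
  sinθ=0.289103, cosθ=0.957298
  F = (M+m)·ẍ + m·l·cosθ·θ̈ − m·l·sinθ·θ̇² = 0.061191 + 0.617443 − 0.115367 = 0.563267
step 1→2:
  ẍ = (ẋ'−ẋ)/dt = (0.020160257−0.482475685)/0.048287 = -9.574325
  θ̈ = (θ̇'−θ̇)/dt = (-0.581335488−-1.401005511)/0.048287 = 16.974963
  sinθ=0.214304, cosθ=0.976767
  F = (M+m)·ẍ + m·l·cosθ·θ̈ − m·l·sinθ·θ̇² = -13.902542 + 2.581101 − 0.065481 = -11.386922
step 2→3:
  ẍ = (ẋ'−ẋ)/dt = (0.055816130−0.020160257)/0.048287 = 0.738416
  θ̈ = (θ̇'−θ̇)/dt = (-0.529849861−-0.581335488)/0.048287 = 1.066242
  sinθ=0.147786, cosθ=0.989019
  F = (M+m)·ẍ + m·l·cosθ·θ̈ − m·l·sinθ·θ̇² = 1.072227 + 0.164159 − 0.007775 = 1.228612
step 3→4:
  ẍ = (ẋ'−ẋ)/dt = (0.125156212−0.055816130)/0.048287 = 1.435999
  θ̈ = (θ̇'−θ̇)/dt = (-0.547649790−-0.529849861)/0.048287 = -0.368628
  sinθ=0.119968, cosθ=0.992778
  F = (M+m)·ẍ + m·l·cosθ·θ̈ − m·l·sinθ·θ̇² = 2.085164 + -0.056970 − 0.005243 = 2.022951

F_0 = 0.563267 N
F_1 = -11.386922 N
F_2 = 1.228612 N
F_3 = 2.022951 N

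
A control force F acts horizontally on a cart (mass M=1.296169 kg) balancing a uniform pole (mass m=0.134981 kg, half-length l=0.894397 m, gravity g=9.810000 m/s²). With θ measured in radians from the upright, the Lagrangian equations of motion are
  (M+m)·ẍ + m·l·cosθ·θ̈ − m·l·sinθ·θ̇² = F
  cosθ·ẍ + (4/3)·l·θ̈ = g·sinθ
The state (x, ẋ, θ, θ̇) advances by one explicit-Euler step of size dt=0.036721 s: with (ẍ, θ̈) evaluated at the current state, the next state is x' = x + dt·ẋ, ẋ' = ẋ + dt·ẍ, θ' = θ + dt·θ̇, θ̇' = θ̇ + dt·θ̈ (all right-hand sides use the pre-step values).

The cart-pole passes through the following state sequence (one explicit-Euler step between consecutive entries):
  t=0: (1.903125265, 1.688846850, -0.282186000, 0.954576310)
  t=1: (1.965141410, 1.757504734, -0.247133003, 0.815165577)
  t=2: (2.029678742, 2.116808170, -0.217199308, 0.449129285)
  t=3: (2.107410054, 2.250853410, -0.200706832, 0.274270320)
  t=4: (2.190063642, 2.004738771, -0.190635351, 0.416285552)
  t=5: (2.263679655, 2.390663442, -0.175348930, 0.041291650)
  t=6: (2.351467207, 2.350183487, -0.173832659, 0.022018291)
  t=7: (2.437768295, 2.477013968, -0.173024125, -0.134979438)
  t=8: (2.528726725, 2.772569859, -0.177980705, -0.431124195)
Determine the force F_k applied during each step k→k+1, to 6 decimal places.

F_0 = 2.266269 N
F_1 = 12.856132 N
F_2 = 4.668103 N
F_3 = -9.132639 N
F_4 = 13.834320 N
F_5 = -1.640007 N
F_6 = 4.434674 N
F_7 = 10.560170 N

step 0→1:
  ẍ = (ẋ'−ẋ)/dt = (1.757504734−1.688846850)/0.036721 = 1.869717
  θ̈ = (θ̇'−θ̇)/dt = (0.815165577−0.954576310)/0.036721 = -3.796485
  sinθ=-0.278456, cosθ=0.960449
  F = (M+m)·ẍ + m·l·cosθ·θ̈ − m·l·sinθ·θ̇² = 2.675846 + -0.440209 − -0.030632 = 2.266269
step 1→2:
  ẍ = (ẋ'−ẋ)/dt = (2.116808170−1.757504734)/0.036721 = 9.784686
  θ̈ = (θ̇'−θ̇)/dt = (0.449129285−0.815165577)/0.036721 = -9.968037
  sinθ=-0.244625, cosθ=0.969618
  F = (M+m)·ẍ + m·l·cosθ·θ̈ − m·l·sinθ·θ̇² = 14.003353 + -1.166845 − -0.019624 = 12.856132
step 2→3:
  ẍ = (ẋ'−ẋ)/dt = (2.250853410−2.116808170)/0.036721 = 3.650370
  θ̈ = (θ̇'−θ̇)/dt = (0.274270320−0.449129285)/0.036721 = -4.761825
  sinθ=-0.215496, cosθ=0.976505
  F = (M+m)·ẍ + m·l·cosθ·θ̈ − m·l·sinθ·θ̇² = 5.224227 + -0.561372 − -0.005248 = 4.668103
step 3→4:
  ẍ = (ẋ'−ẋ)/dt = (2.004738771−2.250853410)/0.036721 = -6.702286
  θ̈ = (θ̇'−θ̇)/dt = (0.416285552−0.274270320)/0.036721 = 3.867412
  sinθ=-0.199362, cosθ=0.979926
  F = (M+m)·ẍ + m·l·cosθ·θ̈ − m·l·sinθ·θ̇² = -9.591976 + 0.457527 − -0.001811 = -9.132639
step 4→5:
  ẍ = (ẋ'−ẋ)/dt = (2.390663442−2.004738771)/0.036721 = 10.509645
  θ̈ = (θ̇'−θ̇)/dt = (0.041291650−0.416285552)/0.036721 = -10.211974
  sinθ=-0.189483, cosθ=0.981884
  F = (M+m)·ẍ + m·l·cosθ·θ̈ − m·l·sinθ·θ̇² = 15.040878 + -1.210523 − -0.003964 = 13.834320
step 5→6:
  ẍ = (ẋ'−ẋ)/dt = (2.350183487−2.390663442)/0.036721 = -1.102365
  θ̈ = (θ̇'−θ̇)/dt = (0.022018291−0.041291650)/0.036721 = -0.524859
  sinθ=-0.174452, cosθ=0.984666
  F = (M+m)·ẍ + m·l·cosθ·θ̈ − m·l·sinθ·θ̇² = -1.577650 + -0.062393 − -0.000036 = -1.640007
step 6→7:
  ẍ = (ẋ'−ẋ)/dt = (2.477013968−2.350183487)/0.036721 = 3.453895
  θ̈ = (θ̇'−θ̇)/dt = (-0.134979438−0.022018291)/0.036721 = -4.275421
  sinθ=-0.172959, cosθ=0.984929
  F = (M+m)·ẍ + m·l·cosθ·θ̈ − m·l·sinθ·θ̇² = 4.943042 + -0.508378 − -0.000010 = 4.434674
step 7→8:
  ẍ = (ẋ'−ẋ)/dt = (2.772569859−2.477013968)/0.036721 = 8.048688
  θ̈ = (θ̇'−θ̇)/dt = (-0.431124195−-0.134979438)/0.036721 = -8.064725
  sinθ=-0.172162, cosθ=0.985069
  F = (M+m)·ẍ + m·l·cosθ·θ̈ − m·l·sinθ·θ̇² = 11.518881 + -0.959089 − -0.000379 = 10.560170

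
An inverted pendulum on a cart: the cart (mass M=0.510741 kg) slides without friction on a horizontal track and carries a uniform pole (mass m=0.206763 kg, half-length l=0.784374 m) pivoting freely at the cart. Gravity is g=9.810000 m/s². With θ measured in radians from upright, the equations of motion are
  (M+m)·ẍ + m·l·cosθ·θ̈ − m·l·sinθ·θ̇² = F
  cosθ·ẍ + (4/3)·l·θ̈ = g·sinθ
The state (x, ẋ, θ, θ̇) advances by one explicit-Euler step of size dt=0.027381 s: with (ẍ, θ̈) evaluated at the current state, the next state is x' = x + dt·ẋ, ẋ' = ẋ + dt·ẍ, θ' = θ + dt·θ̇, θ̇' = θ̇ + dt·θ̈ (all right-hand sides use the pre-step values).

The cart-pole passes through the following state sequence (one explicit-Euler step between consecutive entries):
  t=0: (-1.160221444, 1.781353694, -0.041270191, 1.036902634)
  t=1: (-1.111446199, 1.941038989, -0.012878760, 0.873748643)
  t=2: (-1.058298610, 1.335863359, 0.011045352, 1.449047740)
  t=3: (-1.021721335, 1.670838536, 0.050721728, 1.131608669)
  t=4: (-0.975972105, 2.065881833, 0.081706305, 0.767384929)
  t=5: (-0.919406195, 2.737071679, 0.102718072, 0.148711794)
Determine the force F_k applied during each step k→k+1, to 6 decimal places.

step 0→1:
  ẍ = (ẋ'−ẋ)/dt = (1.941038989−1.781353694)/0.027381 = 5.831975
  θ̈ = (θ̇'−θ̇)/dt = (0.873748643−1.036902634)/0.027381 = -5.958657
  sinθ=-0.041258, cosθ=0.999149
  F = (M+m)·ẍ + m·l·cosθ·θ̈ − m·l·sinθ·θ̇² = 4.184465 + -0.965549 − -0.007194 = 3.226110
step 1→2:
  ẍ = (ẋ'−ẋ)/dt = (1.335863359−1.941038989)/0.027381 = -22.102028
  θ̈ = (θ̇'−θ̇)/dt = (1.449047740−0.873748643)/0.027381 = 21.010887
  sinθ=-0.012878, cosθ=0.999917
  F = (M+m)·ẍ + m·l·cosθ·θ̈ − m·l·sinθ·θ̇² = -15.858294 + 3.407253 − -0.001595 = -12.449446
step 2→3:
  ẍ = (ẋ'−ẋ)/dt = (1.670838536−1.335863359)/0.027381 = 12.233855
  θ̈ = (θ̇'−θ̇)/dt = (1.131608669−1.449047740)/0.027381 = -11.593407
  sinθ=0.011045, cosθ=0.999939
  F = (M+m)·ẍ + m·l·cosθ·θ̈ − m·l·sinθ·θ̇² = 8.777840 + -1.880098 − 0.003761 = 6.893980
step 3→4:
  ẍ = (ẋ'−ẋ)/dt = (2.065881833−1.670838536)/0.027381 = 14.427643
  θ̈ = (θ̇'−θ̇)/dt = (0.767384929−1.131608669)/0.027381 = -13.302061
  sinθ=0.050700, cosθ=0.998714
  F = (M+m)·ẍ + m·l·cosθ·θ̈ − m·l·sinθ·θ̇² = 10.351892 + -2.154547 − 0.010529 = 8.186815
step 4→5:
  ẍ = (ẋ'−ẋ)/dt = (2.737071679−2.065881833)/0.027381 = 24.512978
  θ̈ = (θ̇'−θ̇)/dt = (0.148711794−0.767384929)/0.027381 = -22.594980
  sinθ=0.081615, cosθ=0.996664
  F = (M+m)·ẍ + m·l·cosθ·θ̈ − m·l·sinθ·θ̇² = 17.588160 + -3.652218 − 0.007795 = 13.928147

F_0 = 3.226110 N
F_1 = -12.449446 N
F_2 = 6.893980 N
F_3 = 8.186815 N
F_4 = 13.928147 N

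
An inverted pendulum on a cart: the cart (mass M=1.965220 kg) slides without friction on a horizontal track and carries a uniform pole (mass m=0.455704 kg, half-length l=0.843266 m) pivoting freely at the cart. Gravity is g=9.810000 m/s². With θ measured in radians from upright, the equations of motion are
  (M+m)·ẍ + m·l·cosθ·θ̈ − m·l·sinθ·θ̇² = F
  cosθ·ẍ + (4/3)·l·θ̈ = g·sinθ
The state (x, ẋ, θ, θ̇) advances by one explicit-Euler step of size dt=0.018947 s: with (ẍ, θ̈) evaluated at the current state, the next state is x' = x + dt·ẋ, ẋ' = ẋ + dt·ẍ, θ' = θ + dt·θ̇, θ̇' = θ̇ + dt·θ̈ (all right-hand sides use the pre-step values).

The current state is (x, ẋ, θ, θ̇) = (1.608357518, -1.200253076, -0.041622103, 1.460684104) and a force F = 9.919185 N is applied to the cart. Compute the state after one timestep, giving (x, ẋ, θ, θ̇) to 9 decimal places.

sinθ=-0.041610086, cosθ=0.999133925
temp = (F + m·l·θ̇²·sinθ)/(M+m) = (9.919185 + -0.034116043)/2.420924 = 4.083180206
θ̈ = (g·sinθ − cosθ·temp)/(l·(4/3 − m·cos²θ/(M+m))) = -4.646292040
ẍ = temp − m·l·θ̈·cosθ/(M+m) = 4.820059722
Euler: x'=1.608357518+0.018947·-1.200253076=1.585616323, ẋ'=-1.200253076+0.018947·4.820059722=-1.108927404
       θ'=-0.041622103+0.018947·1.460684104=-0.013946521, θ̇'=1.460684104+0.018947·-4.646292040=1.372650809

(1.585616323, -1.108927404, -0.013946521, 1.372650809)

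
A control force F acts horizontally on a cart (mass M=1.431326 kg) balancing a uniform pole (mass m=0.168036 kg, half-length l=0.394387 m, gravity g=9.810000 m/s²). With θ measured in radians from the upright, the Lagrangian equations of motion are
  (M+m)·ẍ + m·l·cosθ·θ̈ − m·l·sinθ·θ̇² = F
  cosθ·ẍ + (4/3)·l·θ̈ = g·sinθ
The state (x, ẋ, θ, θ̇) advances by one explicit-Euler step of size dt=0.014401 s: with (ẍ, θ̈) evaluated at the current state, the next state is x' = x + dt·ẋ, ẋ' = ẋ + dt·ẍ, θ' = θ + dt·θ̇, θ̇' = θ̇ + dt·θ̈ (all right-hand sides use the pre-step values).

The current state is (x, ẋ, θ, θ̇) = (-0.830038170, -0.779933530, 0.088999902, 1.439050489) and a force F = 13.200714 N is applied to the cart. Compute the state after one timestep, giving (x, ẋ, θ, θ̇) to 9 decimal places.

(-0.841269993, -0.651941263, 0.109723668, 1.220491827)

sinθ=0.088882454, cosθ=0.996042122
temp = (F + m·l·θ̇²·sinθ)/(M+m) = (13.200714 + 0.012198123)/1.599362 = 8.261364296
θ̈ = (g·sinθ − cosθ·temp)/(l·(4/3 − m·cos²θ/(M+m))) = -15.176630938
ẍ = temp − m·l·θ̈·cosθ/(M+m) = 8.887734703
Euler: x'=-0.830038170+0.014401·-0.779933530=-0.841269993, ẋ'=-0.779933530+0.014401·8.887734703=-0.651941263
       θ'=0.088999902+0.014401·1.439050489=0.109723668, θ̇'=1.439050489+0.014401·-15.176630938=1.220491827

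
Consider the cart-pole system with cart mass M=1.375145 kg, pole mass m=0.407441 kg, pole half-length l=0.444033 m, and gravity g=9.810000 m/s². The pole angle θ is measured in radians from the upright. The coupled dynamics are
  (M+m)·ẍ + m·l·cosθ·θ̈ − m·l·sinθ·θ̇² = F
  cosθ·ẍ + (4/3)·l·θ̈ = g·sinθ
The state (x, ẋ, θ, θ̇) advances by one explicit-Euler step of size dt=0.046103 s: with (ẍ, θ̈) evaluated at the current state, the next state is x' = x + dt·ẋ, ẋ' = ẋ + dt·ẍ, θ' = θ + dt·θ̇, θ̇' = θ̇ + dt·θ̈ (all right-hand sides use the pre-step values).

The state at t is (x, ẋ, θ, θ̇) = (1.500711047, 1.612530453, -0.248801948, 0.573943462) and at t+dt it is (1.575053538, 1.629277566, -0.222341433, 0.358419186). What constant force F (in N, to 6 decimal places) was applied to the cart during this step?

F = -0.157510 N

ẍ = (ẋ'−ẋ)/dt = (1.629277566−1.612530453)/0.046103 = 0.363254
θ̈ = (θ̇'−θ̇)/dt = (0.358419186−0.573943462)/0.046103 = -4.674843
sinθ=-0.246243, cosθ=0.969208
F = (M+m)·ẍ + m·l·cosθ·θ̈ − m·l·sinθ·θ̇² = 0.647532 + -0.819717 − -0.014675 = -0.157510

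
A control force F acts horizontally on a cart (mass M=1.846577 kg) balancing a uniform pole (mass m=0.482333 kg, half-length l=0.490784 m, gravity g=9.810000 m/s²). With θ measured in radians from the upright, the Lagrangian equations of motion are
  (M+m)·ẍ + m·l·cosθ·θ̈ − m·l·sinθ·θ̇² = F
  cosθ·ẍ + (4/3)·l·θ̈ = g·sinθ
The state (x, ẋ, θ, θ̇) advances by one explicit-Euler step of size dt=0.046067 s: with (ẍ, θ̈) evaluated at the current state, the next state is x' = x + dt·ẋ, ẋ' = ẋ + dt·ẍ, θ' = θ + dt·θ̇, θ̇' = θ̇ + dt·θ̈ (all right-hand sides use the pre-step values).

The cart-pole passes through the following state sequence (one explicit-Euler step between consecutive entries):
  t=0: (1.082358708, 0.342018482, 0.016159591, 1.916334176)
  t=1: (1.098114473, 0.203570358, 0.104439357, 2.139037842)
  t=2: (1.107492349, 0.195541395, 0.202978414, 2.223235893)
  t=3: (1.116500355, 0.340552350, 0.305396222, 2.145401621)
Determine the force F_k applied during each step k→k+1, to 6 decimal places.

F_0 = -5.869028 N
F_1 = -0.088512 N
F_2 = 6.703386 N

step 0→1:
  ẍ = (ẋ'−ẋ)/dt = (0.203570358−0.342018482)/0.046067 = -3.005364
  θ̈ = (θ̇'−θ̇)/dt = (2.139037842−1.916334176)/0.046067 = 4.834343
  sinθ=0.016159, cosθ=0.999869
  F = (M+m)·ẍ + m·l·cosθ·θ̈ − m·l·sinθ·θ̇² = -6.999223 + 1.144243 − 0.014047 = -5.869028
step 1→2:
  ẍ = (ẋ'−ẋ)/dt = (0.195541395−0.203570358)/0.046067 = -0.174289
  θ̈ = (θ̇'−θ̇)/dt = (2.223235893−2.139037842)/0.046067 = 1.827730
  sinθ=0.104250, cosθ=0.994551
  F = (M+m)·ẍ + m·l·cosθ·θ̈ − m·l·sinθ·θ̇² = -0.405903 + 0.430305 − 0.112914 = -0.088512
step 2→3:
  ẍ = (ẋ'−ẋ)/dt = (0.340552350−0.195541395)/0.046067 = 3.147827
  θ̈ = (θ̇'−θ̇)/dt = (2.145401621−2.223235893)/0.046067 = -1.689588
  sinθ=0.201587, cosθ=0.979471
  F = (M+m)·ẍ + m·l·cosθ·θ̈ − m·l·sinθ·θ̇² = 7.331006 + -0.391751 − 0.235870 = 6.703386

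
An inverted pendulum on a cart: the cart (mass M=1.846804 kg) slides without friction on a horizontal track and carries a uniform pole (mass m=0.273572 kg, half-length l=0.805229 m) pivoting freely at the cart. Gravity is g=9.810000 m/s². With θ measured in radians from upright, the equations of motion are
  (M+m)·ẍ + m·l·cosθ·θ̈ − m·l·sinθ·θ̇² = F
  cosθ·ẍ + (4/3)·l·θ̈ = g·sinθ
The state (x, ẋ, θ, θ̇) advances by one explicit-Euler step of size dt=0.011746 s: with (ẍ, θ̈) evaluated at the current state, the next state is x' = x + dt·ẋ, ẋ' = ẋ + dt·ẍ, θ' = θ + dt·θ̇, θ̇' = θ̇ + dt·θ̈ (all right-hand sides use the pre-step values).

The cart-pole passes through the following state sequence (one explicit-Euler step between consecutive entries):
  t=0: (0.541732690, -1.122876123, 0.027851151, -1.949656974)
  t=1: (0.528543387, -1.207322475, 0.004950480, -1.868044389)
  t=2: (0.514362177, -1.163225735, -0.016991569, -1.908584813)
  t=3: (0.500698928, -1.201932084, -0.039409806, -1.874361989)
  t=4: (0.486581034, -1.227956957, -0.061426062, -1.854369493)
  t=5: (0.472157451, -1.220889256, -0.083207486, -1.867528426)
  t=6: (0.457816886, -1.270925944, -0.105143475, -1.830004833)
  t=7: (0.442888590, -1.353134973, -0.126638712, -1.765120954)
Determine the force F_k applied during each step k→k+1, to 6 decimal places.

step 0→1:
  ẍ = (ẋ'−ẋ)/dt = (-1.207322475−-1.122876123)/0.011746 = -7.189371
  θ̈ = (θ̇'−θ̇)/dt = (-1.868044389−-1.949656974)/0.011746 = 6.948117
  sinθ=0.027848, cosθ=0.999612
  F = (M+m)·ẍ + m·l·cosθ·θ̈ − m·l·sinθ·θ̇² = -15.244170 + 1.529994 − 0.023318 = -13.737494
step 1→2:
  ẍ = (ẋ'−ẋ)/dt = (-1.163225735−-1.207322475)/0.011746 = 3.754192
  θ̈ = (θ̇'−θ̇)/dt = (-1.908584813−-1.868044389)/0.011746 = -3.451424
  sinθ=0.004950, cosθ=0.999988
  F = (M+m)·ẍ + m·l·cosθ·θ̈ − m·l·sinθ·θ̇² = 7.960299 + -0.760298 − 0.003805 = 7.196195
step 2→3:
  ẍ = (ẋ'−ẋ)/dt = (-1.201932084−-1.163225735)/0.011746 = -3.295279
  θ̈ = (θ̇'−θ̇)/dt = (-1.874361989−-1.908584813)/0.011746 = 2.913573
  sinθ=-0.016991, cosθ=0.999856
  F = (M+m)·ẍ + m·l·cosθ·θ̈ − m·l·sinθ·θ̇² = -6.987231 + 0.641733 − -0.013634 = -6.331864
step 3→4:
  ẍ = (ẋ'−ẋ)/dt = (-1.227956957−-1.201932084)/0.011746 = -2.215637
  θ̈ = (θ̇'−θ̇)/dt = (-1.854369493−-1.874361989)/0.011746 = 1.702068
  sinθ=-0.039400, cosθ=0.999224
  F = (M+m)·ẍ + m·l·cosθ·θ̈ − m·l·sinθ·θ̇² = -4.697984 + 0.374654 − -0.030492 = -4.292837
step 4→5:
  ẍ = (ẋ'−ẋ)/dt = (-1.220889256−-1.227956957)/0.011746 = 0.601711
  θ̈ = (θ̇'−θ̇)/dt = (-1.867528426−-1.854369493)/0.011746 = -1.120291
  sinθ=-0.061387, cosθ=0.998114
  F = (M+m)·ẍ + m·l·cosθ·θ̈ − m·l·sinθ·θ̇² = 1.275854 + -0.246321 − -0.046501 = 1.076034
step 5→6:
  ẍ = (ẋ'−ẋ)/dt = (-1.270925944−-1.220889256)/0.011746 = -4.259892
  θ̈ = (θ̇'−θ̇)/dt = (-1.830004833−-1.867528426)/0.011746 = 3.194585
  sinθ=-0.083112, cosθ=0.996540
  F = (M+m)·ẍ + m·l·cosθ·θ̈ − m·l·sinθ·θ̇² = -9.032572 + 0.701294 − -0.063854 = -8.267424
step 6→7:
  ẍ = (ẋ'−ẋ)/dt = (-1.353134973−-1.270925944)/0.011746 = -6.998896
  θ̈ = (θ̇'−θ̇)/dt = (-1.765120954−-1.830004833)/0.011746 = 5.523913
  sinθ=-0.104950, cosθ=0.994478
  F = (M+m)·ẍ + m·l·cosθ·θ̈ − m·l·sinθ·θ̇² = -14.840291 + 1.210132 − -0.077424 = -13.552734

F_0 = -13.737494 N
F_1 = 7.196195 N
F_2 = -6.331864 N
F_3 = -4.292837 N
F_4 = 1.076034 N
F_5 = -8.267424 N
F_6 = -13.552734 N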